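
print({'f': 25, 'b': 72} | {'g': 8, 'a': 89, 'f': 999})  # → {'f': 999, 'b': 72, 'g': 8, 'a': 89}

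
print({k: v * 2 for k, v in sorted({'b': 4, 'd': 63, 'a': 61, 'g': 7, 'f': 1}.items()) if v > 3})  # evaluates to {'a': 122, 'b': 8, 'd': 126, 'g': 14}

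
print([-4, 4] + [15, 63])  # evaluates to [-4, 4, 15, 63]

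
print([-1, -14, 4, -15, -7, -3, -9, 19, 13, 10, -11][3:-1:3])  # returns [-15, -9, 10]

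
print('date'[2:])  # te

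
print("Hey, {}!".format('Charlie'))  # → Hey, Charlie!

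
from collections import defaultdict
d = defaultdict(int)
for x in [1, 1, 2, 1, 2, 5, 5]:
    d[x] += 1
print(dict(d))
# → {1: 3, 2: 2, 5: 2}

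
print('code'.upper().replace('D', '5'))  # CO5E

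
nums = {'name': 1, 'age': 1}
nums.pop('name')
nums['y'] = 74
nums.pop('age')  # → 1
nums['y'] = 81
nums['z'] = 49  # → {'y': 81, 'z': 49}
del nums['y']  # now {'z': 49}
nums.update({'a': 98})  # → {'z': 49, 'a': 98}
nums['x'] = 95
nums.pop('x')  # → 95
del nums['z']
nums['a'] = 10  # {'a': 10}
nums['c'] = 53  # {'a': 10, 'c': 53}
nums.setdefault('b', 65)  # 65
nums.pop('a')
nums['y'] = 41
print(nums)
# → {'c': 53, 'b': 65, 'y': 41}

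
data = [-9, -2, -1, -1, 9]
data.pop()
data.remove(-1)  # [-9, -2, -1]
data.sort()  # [-9, -2, -1]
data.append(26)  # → [-9, -2, -1, 26]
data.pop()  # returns 26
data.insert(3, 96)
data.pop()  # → 96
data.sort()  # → [-9, -2, -1]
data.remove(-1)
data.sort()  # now [-9, -2]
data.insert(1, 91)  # [-9, 91, -2]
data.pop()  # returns -2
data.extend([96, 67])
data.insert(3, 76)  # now [-9, 91, 96, 76, 67]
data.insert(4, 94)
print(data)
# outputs [-9, 91, 96, 76, 94, 67]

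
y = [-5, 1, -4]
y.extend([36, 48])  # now [-5, 1, -4, 36, 48]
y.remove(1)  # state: [-5, -4, 36, 48]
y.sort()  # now [-5, -4, 36, 48]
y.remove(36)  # [-5, -4, 48]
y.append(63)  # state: [-5, -4, 48, 63]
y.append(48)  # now [-5, -4, 48, 63, 48]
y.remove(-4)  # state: [-5, 48, 63, 48]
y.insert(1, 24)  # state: [-5, 24, 48, 63, 48]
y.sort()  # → [-5, 24, 48, 48, 63]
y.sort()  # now [-5, 24, 48, 48, 63]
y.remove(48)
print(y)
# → [-5, 24, 48, 63]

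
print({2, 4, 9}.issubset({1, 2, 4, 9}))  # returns True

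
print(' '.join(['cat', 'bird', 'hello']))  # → cat bird hello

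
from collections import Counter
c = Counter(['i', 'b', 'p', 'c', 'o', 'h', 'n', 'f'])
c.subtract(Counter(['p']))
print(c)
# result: Counter({'i': 1, 'b': 1, 'c': 1, 'o': 1, 'h': 1, 'n': 1, 'f': 1, 'p': 0})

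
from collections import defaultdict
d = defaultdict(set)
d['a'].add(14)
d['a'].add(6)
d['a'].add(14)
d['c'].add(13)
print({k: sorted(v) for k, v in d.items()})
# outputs {'a': [6, 14], 'c': [13]}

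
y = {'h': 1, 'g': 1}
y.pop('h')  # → 1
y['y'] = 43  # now {'g': 1, 'y': 43}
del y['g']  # {'y': 43}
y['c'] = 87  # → {'y': 43, 'c': 87}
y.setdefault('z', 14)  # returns 14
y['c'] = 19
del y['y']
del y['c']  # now {'z': 14}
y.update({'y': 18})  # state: {'z': 14, 'y': 18}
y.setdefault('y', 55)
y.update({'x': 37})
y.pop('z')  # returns 14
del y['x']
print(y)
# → {'y': 18}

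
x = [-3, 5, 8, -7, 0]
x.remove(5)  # [-3, 8, -7, 0]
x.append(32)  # [-3, 8, -7, 0, 32]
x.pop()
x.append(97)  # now [-3, 8, -7, 0, 97]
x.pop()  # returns 97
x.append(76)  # [-3, 8, -7, 0, 76]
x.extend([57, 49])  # [-3, 8, -7, 0, 76, 57, 49]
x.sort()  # [-7, -3, 0, 8, 49, 57, 76]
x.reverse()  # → [76, 57, 49, 8, 0, -3, -7]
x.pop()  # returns -7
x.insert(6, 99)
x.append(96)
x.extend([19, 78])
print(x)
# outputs [76, 57, 49, 8, 0, -3, 99, 96, 19, 78]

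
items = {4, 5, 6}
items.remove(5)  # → {4, 6}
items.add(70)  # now {4, 6, 70}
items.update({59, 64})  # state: {4, 6, 59, 64, 70}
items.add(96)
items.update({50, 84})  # {4, 6, 50, 59, 64, 70, 84, 96}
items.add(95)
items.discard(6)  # {4, 50, 59, 64, 70, 84, 95, 96}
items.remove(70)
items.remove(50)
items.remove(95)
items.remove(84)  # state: {4, 59, 64, 96}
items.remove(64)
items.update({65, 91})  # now {4, 59, 65, 91, 96}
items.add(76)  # {4, 59, 65, 76, 91, 96}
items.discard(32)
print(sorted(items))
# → [4, 59, 65, 76, 91, 96]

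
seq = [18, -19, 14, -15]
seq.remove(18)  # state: [-19, 14, -15]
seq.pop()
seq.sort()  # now [-19, 14]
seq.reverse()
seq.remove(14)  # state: [-19]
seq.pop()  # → -19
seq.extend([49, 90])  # [49, 90]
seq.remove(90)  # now [49]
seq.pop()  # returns 49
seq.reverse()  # []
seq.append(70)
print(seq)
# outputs [70]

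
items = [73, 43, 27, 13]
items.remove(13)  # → [73, 43, 27]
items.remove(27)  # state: [73, 43]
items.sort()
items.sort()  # [43, 73]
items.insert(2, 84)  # [43, 73, 84]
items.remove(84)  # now [43, 73]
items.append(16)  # [43, 73, 16]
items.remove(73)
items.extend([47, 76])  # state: [43, 16, 47, 76]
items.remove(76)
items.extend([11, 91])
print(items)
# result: [43, 16, 47, 11, 91]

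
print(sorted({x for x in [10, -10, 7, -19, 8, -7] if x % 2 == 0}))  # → [-10, 8, 10]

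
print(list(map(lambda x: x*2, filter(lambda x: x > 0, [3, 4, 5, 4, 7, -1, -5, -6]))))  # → [6, 8, 10, 8, 14]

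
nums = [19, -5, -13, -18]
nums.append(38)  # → [19, -5, -13, -18, 38]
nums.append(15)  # [19, -5, -13, -18, 38, 15]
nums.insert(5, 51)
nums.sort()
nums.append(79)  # [-18, -13, -5, 15, 19, 38, 51, 79]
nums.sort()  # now [-18, -13, -5, 15, 19, 38, 51, 79]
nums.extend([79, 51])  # [-18, -13, -5, 15, 19, 38, 51, 79, 79, 51]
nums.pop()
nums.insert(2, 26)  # [-18, -13, 26, -5, 15, 19, 38, 51, 79, 79]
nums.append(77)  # [-18, -13, 26, -5, 15, 19, 38, 51, 79, 79, 77]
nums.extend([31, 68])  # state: [-18, -13, 26, -5, 15, 19, 38, 51, 79, 79, 77, 31, 68]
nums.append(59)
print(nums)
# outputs [-18, -13, 26, -5, 15, 19, 38, 51, 79, 79, 77, 31, 68, 59]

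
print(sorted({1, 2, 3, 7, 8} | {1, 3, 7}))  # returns [1, 2, 3, 7, 8]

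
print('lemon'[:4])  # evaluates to lemo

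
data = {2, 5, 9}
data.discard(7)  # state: {2, 5, 9}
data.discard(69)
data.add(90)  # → {2, 5, 9, 90}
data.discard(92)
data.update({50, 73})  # {2, 5, 9, 50, 73, 90}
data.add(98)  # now {2, 5, 9, 50, 73, 90, 98}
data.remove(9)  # {2, 5, 50, 73, 90, 98}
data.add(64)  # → {2, 5, 50, 64, 73, 90, 98}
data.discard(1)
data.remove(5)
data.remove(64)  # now {2, 50, 73, 90, 98}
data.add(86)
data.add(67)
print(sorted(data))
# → [2, 50, 67, 73, 86, 90, 98]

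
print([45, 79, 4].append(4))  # None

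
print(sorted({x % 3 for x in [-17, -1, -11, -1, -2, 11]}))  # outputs [1, 2]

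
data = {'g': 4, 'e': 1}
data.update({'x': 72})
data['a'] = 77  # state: {'g': 4, 'e': 1, 'x': 72, 'a': 77}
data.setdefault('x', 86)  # 72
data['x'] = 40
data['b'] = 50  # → {'g': 4, 'e': 1, 'x': 40, 'a': 77, 'b': 50}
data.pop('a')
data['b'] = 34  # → {'g': 4, 'e': 1, 'x': 40, 'b': 34}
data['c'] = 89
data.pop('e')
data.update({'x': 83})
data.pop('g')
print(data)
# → {'x': 83, 'b': 34, 'c': 89}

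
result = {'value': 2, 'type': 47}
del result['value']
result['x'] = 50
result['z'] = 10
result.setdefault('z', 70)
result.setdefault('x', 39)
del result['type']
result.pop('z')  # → 10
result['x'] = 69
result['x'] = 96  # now {'x': 96}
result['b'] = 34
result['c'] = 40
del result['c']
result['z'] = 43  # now {'x': 96, 'b': 34, 'z': 43}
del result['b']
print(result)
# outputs {'x': 96, 'z': 43}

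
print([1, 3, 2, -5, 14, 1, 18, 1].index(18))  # 6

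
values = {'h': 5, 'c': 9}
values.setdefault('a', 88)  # 88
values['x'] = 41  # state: {'h': 5, 'c': 9, 'a': 88, 'x': 41}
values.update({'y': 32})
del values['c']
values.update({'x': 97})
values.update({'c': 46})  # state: {'h': 5, 'a': 88, 'x': 97, 'y': 32, 'c': 46}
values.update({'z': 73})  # {'h': 5, 'a': 88, 'x': 97, 'y': 32, 'c': 46, 'z': 73}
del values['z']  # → {'h': 5, 'a': 88, 'x': 97, 'y': 32, 'c': 46}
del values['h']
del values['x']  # {'a': 88, 'y': 32, 'c': 46}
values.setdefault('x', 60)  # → 60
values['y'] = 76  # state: {'a': 88, 'y': 76, 'c': 46, 'x': 60}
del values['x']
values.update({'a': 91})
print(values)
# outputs {'a': 91, 'y': 76, 'c': 46}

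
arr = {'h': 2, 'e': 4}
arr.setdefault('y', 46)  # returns 46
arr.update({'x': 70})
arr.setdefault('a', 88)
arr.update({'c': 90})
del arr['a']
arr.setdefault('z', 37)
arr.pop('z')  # 37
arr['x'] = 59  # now {'h': 2, 'e': 4, 'y': 46, 'x': 59, 'c': 90}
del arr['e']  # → {'h': 2, 'y': 46, 'x': 59, 'c': 90}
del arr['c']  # {'h': 2, 'y': 46, 'x': 59}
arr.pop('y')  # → 46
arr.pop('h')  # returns 2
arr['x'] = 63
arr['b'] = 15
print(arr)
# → {'x': 63, 'b': 15}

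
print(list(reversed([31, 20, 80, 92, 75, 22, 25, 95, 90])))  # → [90, 95, 25, 22, 75, 92, 80, 20, 31]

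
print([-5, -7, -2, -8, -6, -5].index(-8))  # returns 3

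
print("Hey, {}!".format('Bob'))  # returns Hey, Bob!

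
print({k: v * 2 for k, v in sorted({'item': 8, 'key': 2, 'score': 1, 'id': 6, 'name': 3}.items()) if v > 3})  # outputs {'id': 12, 'item': 16}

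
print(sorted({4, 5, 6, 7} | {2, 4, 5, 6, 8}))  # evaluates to [2, 4, 5, 6, 7, 8]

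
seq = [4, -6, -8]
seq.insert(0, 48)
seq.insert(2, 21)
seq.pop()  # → -8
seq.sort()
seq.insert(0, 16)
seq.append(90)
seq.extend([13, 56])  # [16, -6, 4, 21, 48, 90, 13, 56]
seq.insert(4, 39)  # [16, -6, 4, 21, 39, 48, 90, 13, 56]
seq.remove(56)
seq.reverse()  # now [13, 90, 48, 39, 21, 4, -6, 16]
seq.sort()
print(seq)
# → [-6, 4, 13, 16, 21, 39, 48, 90]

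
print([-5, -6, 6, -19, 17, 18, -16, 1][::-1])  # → [1, -16, 18, 17, -19, 6, -6, -5]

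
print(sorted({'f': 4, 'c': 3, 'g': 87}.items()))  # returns [('c', 3), ('f', 4), ('g', 87)]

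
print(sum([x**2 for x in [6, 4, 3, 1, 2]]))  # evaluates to 66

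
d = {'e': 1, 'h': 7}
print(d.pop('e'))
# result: 1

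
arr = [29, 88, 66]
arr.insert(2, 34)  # [29, 88, 34, 66]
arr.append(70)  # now [29, 88, 34, 66, 70]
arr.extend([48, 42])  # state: [29, 88, 34, 66, 70, 48, 42]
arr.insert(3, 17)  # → [29, 88, 34, 17, 66, 70, 48, 42]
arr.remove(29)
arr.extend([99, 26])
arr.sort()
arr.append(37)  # [17, 26, 34, 42, 48, 66, 70, 88, 99, 37]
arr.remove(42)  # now [17, 26, 34, 48, 66, 70, 88, 99, 37]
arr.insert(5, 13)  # [17, 26, 34, 48, 66, 13, 70, 88, 99, 37]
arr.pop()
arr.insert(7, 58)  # [17, 26, 34, 48, 66, 13, 70, 58, 88, 99]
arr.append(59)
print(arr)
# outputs [17, 26, 34, 48, 66, 13, 70, 58, 88, 99, 59]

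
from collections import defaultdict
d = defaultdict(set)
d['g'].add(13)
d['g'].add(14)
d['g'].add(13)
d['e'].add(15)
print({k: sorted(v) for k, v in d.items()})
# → {'g': [13, 14], 'e': [15]}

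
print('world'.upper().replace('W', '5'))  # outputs 5ORLD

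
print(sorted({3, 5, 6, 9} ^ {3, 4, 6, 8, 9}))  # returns [4, 5, 8]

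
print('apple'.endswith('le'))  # True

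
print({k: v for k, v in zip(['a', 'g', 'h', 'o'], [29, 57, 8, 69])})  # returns {'a': 29, 'g': 57, 'h': 8, 'o': 69}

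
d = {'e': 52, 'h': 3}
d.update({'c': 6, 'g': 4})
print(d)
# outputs {'e': 52, 'h': 3, 'c': 6, 'g': 4}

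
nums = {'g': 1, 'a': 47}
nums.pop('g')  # 1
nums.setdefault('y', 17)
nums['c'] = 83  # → {'a': 47, 'y': 17, 'c': 83}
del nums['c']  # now {'a': 47, 'y': 17}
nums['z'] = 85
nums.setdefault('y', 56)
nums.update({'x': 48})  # {'a': 47, 'y': 17, 'z': 85, 'x': 48}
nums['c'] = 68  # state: {'a': 47, 'y': 17, 'z': 85, 'x': 48, 'c': 68}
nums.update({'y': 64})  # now {'a': 47, 'y': 64, 'z': 85, 'x': 48, 'c': 68}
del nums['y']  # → {'a': 47, 'z': 85, 'x': 48, 'c': 68}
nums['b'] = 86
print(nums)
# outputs {'a': 47, 'z': 85, 'x': 48, 'c': 68, 'b': 86}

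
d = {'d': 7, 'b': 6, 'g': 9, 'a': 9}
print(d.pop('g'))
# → 9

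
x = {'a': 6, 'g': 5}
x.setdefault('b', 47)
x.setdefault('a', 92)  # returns 6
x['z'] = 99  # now {'a': 6, 'g': 5, 'b': 47, 'z': 99}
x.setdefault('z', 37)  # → 99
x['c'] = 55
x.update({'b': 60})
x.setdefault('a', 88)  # 6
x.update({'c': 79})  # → {'a': 6, 'g': 5, 'b': 60, 'z': 99, 'c': 79}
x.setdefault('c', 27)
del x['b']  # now {'a': 6, 'g': 5, 'z': 99, 'c': 79}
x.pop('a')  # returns 6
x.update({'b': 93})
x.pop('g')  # 5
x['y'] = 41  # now {'z': 99, 'c': 79, 'b': 93, 'y': 41}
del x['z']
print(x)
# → {'c': 79, 'b': 93, 'y': 41}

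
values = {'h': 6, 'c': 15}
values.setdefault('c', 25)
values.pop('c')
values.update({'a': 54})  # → {'h': 6, 'a': 54}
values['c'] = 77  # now {'h': 6, 'a': 54, 'c': 77}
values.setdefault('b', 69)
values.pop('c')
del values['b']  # {'h': 6, 'a': 54}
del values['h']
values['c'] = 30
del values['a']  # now {'c': 30}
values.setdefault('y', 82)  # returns 82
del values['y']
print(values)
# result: {'c': 30}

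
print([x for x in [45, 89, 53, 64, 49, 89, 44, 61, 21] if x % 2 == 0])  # [64, 44]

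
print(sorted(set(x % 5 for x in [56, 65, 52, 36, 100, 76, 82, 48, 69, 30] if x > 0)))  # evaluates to [0, 1, 2, 3, 4]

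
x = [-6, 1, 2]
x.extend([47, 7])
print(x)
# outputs [-6, 1, 2, 47, 7]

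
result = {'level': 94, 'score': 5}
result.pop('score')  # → 5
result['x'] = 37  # {'level': 94, 'x': 37}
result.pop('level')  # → 94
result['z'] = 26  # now {'x': 37, 'z': 26}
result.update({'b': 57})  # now {'x': 37, 'z': 26, 'b': 57}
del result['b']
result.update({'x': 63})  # {'x': 63, 'z': 26}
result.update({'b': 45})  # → {'x': 63, 'z': 26, 'b': 45}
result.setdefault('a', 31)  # 31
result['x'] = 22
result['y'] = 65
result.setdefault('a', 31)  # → 31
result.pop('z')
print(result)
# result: {'x': 22, 'b': 45, 'a': 31, 'y': 65}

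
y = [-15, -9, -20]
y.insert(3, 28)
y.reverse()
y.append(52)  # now [28, -20, -9, -15, 52]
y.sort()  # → [-20, -15, -9, 28, 52]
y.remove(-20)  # [-15, -9, 28, 52]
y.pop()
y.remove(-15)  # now [-9, 28]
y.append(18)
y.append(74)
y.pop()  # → 74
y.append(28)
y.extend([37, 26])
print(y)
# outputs [-9, 28, 18, 28, 37, 26]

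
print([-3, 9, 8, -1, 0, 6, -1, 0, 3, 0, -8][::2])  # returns [-3, 8, 0, -1, 3, -8]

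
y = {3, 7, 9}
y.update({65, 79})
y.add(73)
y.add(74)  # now {3, 7, 9, 65, 73, 74, 79}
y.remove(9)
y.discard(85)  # {3, 7, 65, 73, 74, 79}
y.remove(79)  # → {3, 7, 65, 73, 74}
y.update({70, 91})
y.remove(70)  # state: {3, 7, 65, 73, 74, 91}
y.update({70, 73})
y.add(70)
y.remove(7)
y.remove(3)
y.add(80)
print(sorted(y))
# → [65, 70, 73, 74, 80, 91]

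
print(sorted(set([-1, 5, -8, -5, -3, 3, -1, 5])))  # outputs [-8, -5, -3, -1, 3, 5]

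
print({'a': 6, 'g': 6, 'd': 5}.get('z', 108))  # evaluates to 108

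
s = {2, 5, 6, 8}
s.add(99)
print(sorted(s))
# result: [2, 5, 6, 8, 99]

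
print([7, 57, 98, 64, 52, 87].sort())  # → None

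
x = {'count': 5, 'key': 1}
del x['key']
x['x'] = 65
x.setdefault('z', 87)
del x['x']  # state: {'count': 5, 'z': 87}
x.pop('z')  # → 87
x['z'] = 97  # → {'count': 5, 'z': 97}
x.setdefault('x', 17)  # 17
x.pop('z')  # 97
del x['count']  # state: {'x': 17}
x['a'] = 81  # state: {'x': 17, 'a': 81}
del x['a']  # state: {'x': 17}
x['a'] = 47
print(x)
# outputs {'x': 17, 'a': 47}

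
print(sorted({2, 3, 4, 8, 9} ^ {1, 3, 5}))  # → [1, 2, 4, 5, 8, 9]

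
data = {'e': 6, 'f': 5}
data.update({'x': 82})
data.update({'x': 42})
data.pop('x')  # 42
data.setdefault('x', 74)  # 74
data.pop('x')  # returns 74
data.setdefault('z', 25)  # 25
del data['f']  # {'e': 6, 'z': 25}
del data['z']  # {'e': 6}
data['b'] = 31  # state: {'e': 6, 'b': 31}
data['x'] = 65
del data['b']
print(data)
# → {'e': 6, 'x': 65}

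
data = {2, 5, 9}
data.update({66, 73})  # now {2, 5, 9, 66, 73}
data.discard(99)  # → {2, 5, 9, 66, 73}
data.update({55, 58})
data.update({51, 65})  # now {2, 5, 9, 51, 55, 58, 65, 66, 73}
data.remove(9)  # {2, 5, 51, 55, 58, 65, 66, 73}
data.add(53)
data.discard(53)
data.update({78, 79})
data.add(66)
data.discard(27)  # {2, 5, 51, 55, 58, 65, 66, 73, 78, 79}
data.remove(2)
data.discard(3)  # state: {5, 51, 55, 58, 65, 66, 73, 78, 79}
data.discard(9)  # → {5, 51, 55, 58, 65, 66, 73, 78, 79}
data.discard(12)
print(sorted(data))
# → [5, 51, 55, 58, 65, 66, 73, 78, 79]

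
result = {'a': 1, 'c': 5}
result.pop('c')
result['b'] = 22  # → {'a': 1, 'b': 22}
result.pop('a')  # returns 1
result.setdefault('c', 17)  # 17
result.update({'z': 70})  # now {'b': 22, 'c': 17, 'z': 70}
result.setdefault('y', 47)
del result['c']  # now {'b': 22, 'z': 70, 'y': 47}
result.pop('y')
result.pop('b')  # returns 22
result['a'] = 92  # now {'z': 70, 'a': 92}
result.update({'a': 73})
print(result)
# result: {'z': 70, 'a': 73}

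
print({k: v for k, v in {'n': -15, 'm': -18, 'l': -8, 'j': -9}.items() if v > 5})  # {}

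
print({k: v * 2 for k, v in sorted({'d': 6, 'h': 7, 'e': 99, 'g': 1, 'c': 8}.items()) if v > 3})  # {'c': 16, 'd': 12, 'e': 198, 'h': 14}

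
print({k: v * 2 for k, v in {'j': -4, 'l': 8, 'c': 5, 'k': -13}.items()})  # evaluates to {'j': -8, 'l': 16, 'c': 10, 'k': -26}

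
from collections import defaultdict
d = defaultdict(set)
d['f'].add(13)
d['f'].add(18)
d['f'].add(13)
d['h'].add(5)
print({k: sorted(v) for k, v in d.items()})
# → {'f': [13, 18], 'h': [5]}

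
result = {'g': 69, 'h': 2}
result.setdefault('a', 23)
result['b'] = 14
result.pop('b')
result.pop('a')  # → 23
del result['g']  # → {'h': 2}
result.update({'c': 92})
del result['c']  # {'h': 2}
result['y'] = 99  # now {'h': 2, 'y': 99}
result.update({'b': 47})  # {'h': 2, 'y': 99, 'b': 47}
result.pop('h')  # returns 2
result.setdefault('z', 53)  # 53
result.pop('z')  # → 53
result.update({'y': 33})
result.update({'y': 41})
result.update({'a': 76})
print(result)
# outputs {'y': 41, 'b': 47, 'a': 76}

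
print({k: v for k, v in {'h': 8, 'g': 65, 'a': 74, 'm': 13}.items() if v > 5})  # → {'h': 8, 'g': 65, 'a': 74, 'm': 13}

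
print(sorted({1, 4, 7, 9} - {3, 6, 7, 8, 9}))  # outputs [1, 4]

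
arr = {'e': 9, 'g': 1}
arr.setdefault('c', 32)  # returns 32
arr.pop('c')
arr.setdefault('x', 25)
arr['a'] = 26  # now {'e': 9, 'g': 1, 'x': 25, 'a': 26}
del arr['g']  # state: {'e': 9, 'x': 25, 'a': 26}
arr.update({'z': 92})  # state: {'e': 9, 'x': 25, 'a': 26, 'z': 92}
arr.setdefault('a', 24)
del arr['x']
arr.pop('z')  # 92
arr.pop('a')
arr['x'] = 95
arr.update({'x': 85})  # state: {'e': 9, 'x': 85}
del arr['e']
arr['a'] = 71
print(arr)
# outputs {'x': 85, 'a': 71}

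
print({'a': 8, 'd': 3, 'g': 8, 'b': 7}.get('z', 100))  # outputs 100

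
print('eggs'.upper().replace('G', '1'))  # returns E11S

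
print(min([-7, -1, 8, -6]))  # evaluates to -7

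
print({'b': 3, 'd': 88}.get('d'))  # 88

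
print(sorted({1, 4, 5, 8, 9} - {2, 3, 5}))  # [1, 4, 8, 9]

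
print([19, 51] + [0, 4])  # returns [19, 51, 0, 4]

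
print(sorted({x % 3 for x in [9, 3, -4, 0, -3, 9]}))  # [0, 2]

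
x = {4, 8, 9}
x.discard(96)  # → {4, 8, 9}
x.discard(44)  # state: {4, 8, 9}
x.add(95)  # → {4, 8, 9, 95}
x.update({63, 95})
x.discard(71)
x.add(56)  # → {4, 8, 9, 56, 63, 95}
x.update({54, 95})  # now {4, 8, 9, 54, 56, 63, 95}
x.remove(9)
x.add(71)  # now {4, 8, 54, 56, 63, 71, 95}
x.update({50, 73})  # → {4, 8, 50, 54, 56, 63, 71, 73, 95}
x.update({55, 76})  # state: {4, 8, 50, 54, 55, 56, 63, 71, 73, 76, 95}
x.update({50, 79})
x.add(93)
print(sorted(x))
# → [4, 8, 50, 54, 55, 56, 63, 71, 73, 76, 79, 93, 95]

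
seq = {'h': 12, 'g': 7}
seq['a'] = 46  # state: {'h': 12, 'g': 7, 'a': 46}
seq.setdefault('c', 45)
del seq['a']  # {'h': 12, 'g': 7, 'c': 45}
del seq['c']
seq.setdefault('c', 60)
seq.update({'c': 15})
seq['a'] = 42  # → {'h': 12, 'g': 7, 'c': 15, 'a': 42}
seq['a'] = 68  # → {'h': 12, 'g': 7, 'c': 15, 'a': 68}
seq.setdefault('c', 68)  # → 15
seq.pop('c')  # 15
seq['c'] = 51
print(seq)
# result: {'h': 12, 'g': 7, 'a': 68, 'c': 51}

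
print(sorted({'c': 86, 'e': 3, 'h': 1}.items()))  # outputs [('c', 86), ('e', 3), ('h', 1)]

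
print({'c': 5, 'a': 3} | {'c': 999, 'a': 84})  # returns {'c': 999, 'a': 84}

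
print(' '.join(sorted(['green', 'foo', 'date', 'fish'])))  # date fish foo green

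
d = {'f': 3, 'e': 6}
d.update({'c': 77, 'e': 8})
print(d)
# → {'f': 3, 'e': 8, 'c': 77}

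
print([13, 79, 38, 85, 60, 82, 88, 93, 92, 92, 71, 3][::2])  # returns [13, 38, 60, 88, 92, 71]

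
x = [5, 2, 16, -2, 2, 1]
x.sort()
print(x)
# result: [-2, 1, 2, 2, 5, 16]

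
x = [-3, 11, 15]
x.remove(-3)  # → [11, 15]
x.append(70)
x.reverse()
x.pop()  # 11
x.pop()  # 15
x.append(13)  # [70, 13]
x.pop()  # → 13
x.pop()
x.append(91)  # [91]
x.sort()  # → [91]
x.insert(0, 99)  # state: [99, 91]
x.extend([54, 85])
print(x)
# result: [99, 91, 54, 85]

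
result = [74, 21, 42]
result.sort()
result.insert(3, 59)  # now [21, 42, 74, 59]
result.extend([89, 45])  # [21, 42, 74, 59, 89, 45]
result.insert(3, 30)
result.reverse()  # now [45, 89, 59, 30, 74, 42, 21]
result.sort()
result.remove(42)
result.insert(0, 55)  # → [55, 21, 30, 45, 59, 74, 89]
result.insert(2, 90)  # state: [55, 21, 90, 30, 45, 59, 74, 89]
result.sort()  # [21, 30, 45, 55, 59, 74, 89, 90]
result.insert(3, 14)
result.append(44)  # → [21, 30, 45, 14, 55, 59, 74, 89, 90, 44]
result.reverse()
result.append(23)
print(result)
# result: [44, 90, 89, 74, 59, 55, 14, 45, 30, 21, 23]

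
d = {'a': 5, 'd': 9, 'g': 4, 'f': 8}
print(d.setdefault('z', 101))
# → 101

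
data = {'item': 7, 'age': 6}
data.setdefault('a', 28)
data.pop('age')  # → 6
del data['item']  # {'a': 28}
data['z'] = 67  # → {'a': 28, 'z': 67}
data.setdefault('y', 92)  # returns 92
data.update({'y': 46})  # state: {'a': 28, 'z': 67, 'y': 46}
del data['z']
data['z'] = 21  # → {'a': 28, 'y': 46, 'z': 21}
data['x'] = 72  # {'a': 28, 'y': 46, 'z': 21, 'x': 72}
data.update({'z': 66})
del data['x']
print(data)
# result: {'a': 28, 'y': 46, 'z': 66}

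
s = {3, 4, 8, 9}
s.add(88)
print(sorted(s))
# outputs [3, 4, 8, 9, 88]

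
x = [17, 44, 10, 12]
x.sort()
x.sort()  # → [10, 12, 17, 44]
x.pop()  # 44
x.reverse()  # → [17, 12, 10]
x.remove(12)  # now [17, 10]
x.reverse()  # [10, 17]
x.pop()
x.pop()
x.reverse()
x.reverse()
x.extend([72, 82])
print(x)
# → [72, 82]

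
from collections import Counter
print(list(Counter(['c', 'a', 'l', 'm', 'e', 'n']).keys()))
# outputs ['c', 'a', 'l', 'm', 'e', 'n']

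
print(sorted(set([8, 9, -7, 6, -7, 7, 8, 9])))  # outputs [-7, 6, 7, 8, 9]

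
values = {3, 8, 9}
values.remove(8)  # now {3, 9}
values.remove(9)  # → {3}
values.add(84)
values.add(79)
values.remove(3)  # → {79, 84}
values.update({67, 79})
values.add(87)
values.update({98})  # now {67, 79, 84, 87, 98}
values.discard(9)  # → {67, 79, 84, 87, 98}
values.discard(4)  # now {67, 79, 84, 87, 98}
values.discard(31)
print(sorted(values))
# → [67, 79, 84, 87, 98]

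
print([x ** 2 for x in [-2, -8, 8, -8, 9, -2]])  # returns [4, 64, 64, 64, 81, 4]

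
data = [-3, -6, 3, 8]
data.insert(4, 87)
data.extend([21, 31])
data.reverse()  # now [31, 21, 87, 8, 3, -6, -3]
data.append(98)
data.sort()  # [-6, -3, 3, 8, 21, 31, 87, 98]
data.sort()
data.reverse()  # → [98, 87, 31, 21, 8, 3, -3, -6]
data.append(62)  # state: [98, 87, 31, 21, 8, 3, -3, -6, 62]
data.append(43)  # [98, 87, 31, 21, 8, 3, -3, -6, 62, 43]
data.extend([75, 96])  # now [98, 87, 31, 21, 8, 3, -3, -6, 62, 43, 75, 96]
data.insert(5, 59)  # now [98, 87, 31, 21, 8, 59, 3, -3, -6, 62, 43, 75, 96]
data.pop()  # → 96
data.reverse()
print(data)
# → [75, 43, 62, -6, -3, 3, 59, 8, 21, 31, 87, 98]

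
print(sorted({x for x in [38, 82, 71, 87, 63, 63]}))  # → [38, 63, 71, 82, 87]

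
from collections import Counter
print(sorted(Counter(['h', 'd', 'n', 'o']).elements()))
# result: ['d', 'h', 'n', 'o']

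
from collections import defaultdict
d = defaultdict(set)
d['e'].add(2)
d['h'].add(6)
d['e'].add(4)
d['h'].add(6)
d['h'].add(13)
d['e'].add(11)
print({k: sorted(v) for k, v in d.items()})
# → {'e': [2, 4, 11], 'h': [6, 13]}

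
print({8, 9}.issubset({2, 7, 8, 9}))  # True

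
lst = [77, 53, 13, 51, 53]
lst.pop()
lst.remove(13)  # [77, 53, 51]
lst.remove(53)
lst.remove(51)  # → [77]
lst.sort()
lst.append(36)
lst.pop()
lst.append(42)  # [77, 42]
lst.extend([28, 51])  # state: [77, 42, 28, 51]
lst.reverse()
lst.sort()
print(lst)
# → [28, 42, 51, 77]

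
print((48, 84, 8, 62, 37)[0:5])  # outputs (48, 84, 8, 62, 37)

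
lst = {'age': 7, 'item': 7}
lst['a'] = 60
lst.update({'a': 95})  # {'age': 7, 'item': 7, 'a': 95}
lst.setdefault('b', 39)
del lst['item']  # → {'age': 7, 'a': 95, 'b': 39}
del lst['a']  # {'age': 7, 'b': 39}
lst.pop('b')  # 39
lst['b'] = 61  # {'age': 7, 'b': 61}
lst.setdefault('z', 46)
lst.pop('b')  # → 61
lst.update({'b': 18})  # {'age': 7, 'z': 46, 'b': 18}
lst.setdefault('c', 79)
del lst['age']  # {'z': 46, 'b': 18, 'c': 79}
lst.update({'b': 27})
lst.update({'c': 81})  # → {'z': 46, 'b': 27, 'c': 81}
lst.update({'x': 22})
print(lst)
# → {'z': 46, 'b': 27, 'c': 81, 'x': 22}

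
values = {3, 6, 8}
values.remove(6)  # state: {3, 8}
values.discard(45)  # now {3, 8}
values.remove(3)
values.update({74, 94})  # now {8, 74, 94}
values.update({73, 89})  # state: {8, 73, 74, 89, 94}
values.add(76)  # {8, 73, 74, 76, 89, 94}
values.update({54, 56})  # {8, 54, 56, 73, 74, 76, 89, 94}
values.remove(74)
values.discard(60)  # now {8, 54, 56, 73, 76, 89, 94}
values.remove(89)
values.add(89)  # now {8, 54, 56, 73, 76, 89, 94}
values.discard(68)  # {8, 54, 56, 73, 76, 89, 94}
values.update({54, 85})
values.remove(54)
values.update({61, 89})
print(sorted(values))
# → [8, 56, 61, 73, 76, 85, 89, 94]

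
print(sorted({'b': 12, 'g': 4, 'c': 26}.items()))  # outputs [('b', 12), ('c', 26), ('g', 4)]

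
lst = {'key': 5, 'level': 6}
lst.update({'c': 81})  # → {'key': 5, 'level': 6, 'c': 81}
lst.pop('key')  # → 5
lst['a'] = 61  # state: {'level': 6, 'c': 81, 'a': 61}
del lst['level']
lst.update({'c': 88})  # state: {'c': 88, 'a': 61}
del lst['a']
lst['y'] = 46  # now {'c': 88, 'y': 46}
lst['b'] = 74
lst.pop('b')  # 74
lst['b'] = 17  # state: {'c': 88, 'y': 46, 'b': 17}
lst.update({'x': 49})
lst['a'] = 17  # {'c': 88, 'y': 46, 'b': 17, 'x': 49, 'a': 17}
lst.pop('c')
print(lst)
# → {'y': 46, 'b': 17, 'x': 49, 'a': 17}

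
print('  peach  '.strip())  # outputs peach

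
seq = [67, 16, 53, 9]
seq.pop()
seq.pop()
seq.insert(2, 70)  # [67, 16, 70]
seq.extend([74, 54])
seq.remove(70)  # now [67, 16, 74, 54]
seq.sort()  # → [16, 54, 67, 74]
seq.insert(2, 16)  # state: [16, 54, 16, 67, 74]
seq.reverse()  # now [74, 67, 16, 54, 16]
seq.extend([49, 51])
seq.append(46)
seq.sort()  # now [16, 16, 46, 49, 51, 54, 67, 74]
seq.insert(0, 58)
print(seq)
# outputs [58, 16, 16, 46, 49, 51, 54, 67, 74]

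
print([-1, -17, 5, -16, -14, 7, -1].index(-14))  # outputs 4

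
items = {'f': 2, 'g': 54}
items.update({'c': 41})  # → {'f': 2, 'g': 54, 'c': 41}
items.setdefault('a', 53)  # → 53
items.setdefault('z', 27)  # 27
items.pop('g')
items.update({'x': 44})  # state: {'f': 2, 'c': 41, 'a': 53, 'z': 27, 'x': 44}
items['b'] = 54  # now {'f': 2, 'c': 41, 'a': 53, 'z': 27, 'x': 44, 'b': 54}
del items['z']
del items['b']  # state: {'f': 2, 'c': 41, 'a': 53, 'x': 44}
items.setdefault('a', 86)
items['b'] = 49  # {'f': 2, 'c': 41, 'a': 53, 'x': 44, 'b': 49}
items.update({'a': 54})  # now {'f': 2, 'c': 41, 'a': 54, 'x': 44, 'b': 49}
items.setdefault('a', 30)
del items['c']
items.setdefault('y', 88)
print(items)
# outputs {'f': 2, 'a': 54, 'x': 44, 'b': 49, 'y': 88}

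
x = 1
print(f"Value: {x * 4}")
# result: Value: 4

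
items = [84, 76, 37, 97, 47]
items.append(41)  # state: [84, 76, 37, 97, 47, 41]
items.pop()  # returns 41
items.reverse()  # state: [47, 97, 37, 76, 84]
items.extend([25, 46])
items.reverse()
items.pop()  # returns 47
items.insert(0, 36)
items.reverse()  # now [97, 37, 76, 84, 25, 46, 36]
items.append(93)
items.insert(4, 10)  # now [97, 37, 76, 84, 10, 25, 46, 36, 93]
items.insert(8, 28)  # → [97, 37, 76, 84, 10, 25, 46, 36, 28, 93]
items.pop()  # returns 93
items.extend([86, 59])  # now [97, 37, 76, 84, 10, 25, 46, 36, 28, 86, 59]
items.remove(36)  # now [97, 37, 76, 84, 10, 25, 46, 28, 86, 59]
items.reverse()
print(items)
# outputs [59, 86, 28, 46, 25, 10, 84, 76, 37, 97]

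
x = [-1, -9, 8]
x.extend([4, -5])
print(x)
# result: [-1, -9, 8, 4, -5]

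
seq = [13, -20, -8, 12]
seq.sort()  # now [-20, -8, 12, 13]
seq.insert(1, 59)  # [-20, 59, -8, 12, 13]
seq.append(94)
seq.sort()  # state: [-20, -8, 12, 13, 59, 94]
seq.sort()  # [-20, -8, 12, 13, 59, 94]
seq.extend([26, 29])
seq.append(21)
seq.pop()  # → 21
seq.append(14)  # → [-20, -8, 12, 13, 59, 94, 26, 29, 14]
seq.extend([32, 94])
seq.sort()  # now [-20, -8, 12, 13, 14, 26, 29, 32, 59, 94, 94]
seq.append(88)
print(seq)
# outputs [-20, -8, 12, 13, 14, 26, 29, 32, 59, 94, 94, 88]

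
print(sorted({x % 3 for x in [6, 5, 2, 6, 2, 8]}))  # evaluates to [0, 2]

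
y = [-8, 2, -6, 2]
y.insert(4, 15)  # [-8, 2, -6, 2, 15]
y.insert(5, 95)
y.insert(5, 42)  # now [-8, 2, -6, 2, 15, 42, 95]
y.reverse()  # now [95, 42, 15, 2, -6, 2, -8]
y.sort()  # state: [-8, -6, 2, 2, 15, 42, 95]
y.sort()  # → [-8, -6, 2, 2, 15, 42, 95]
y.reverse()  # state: [95, 42, 15, 2, 2, -6, -8]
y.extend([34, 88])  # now [95, 42, 15, 2, 2, -6, -8, 34, 88]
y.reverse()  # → [88, 34, -8, -6, 2, 2, 15, 42, 95]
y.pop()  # 95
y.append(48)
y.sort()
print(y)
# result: [-8, -6, 2, 2, 15, 34, 42, 48, 88]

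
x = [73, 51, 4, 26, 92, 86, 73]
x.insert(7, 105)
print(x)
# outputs [73, 51, 4, 26, 92, 86, 73, 105]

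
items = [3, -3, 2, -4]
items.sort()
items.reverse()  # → [3, 2, -3, -4]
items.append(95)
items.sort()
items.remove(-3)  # [-4, 2, 3, 95]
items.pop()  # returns 95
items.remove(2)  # [-4, 3]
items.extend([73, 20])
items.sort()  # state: [-4, 3, 20, 73]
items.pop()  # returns 73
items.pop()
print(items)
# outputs [-4, 3]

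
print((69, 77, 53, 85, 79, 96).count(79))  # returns 1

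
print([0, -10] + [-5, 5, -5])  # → [0, -10, -5, 5, -5]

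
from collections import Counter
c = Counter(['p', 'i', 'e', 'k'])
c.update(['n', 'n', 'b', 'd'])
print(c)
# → Counter({'n': 2, 'p': 1, 'i': 1, 'e': 1, 'k': 1, 'b': 1, 'd': 1})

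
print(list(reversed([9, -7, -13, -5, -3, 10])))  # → [10, -3, -5, -13, -7, 9]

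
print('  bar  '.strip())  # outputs bar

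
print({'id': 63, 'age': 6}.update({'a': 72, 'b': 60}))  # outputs None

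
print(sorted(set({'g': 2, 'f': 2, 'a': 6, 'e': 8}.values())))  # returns [2, 6, 8]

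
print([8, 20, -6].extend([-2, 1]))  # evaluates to None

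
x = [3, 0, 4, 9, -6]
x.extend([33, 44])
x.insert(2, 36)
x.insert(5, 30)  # [3, 0, 36, 4, 9, 30, -6, 33, 44]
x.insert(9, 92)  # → [3, 0, 36, 4, 9, 30, -6, 33, 44, 92]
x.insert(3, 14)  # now [3, 0, 36, 14, 4, 9, 30, -6, 33, 44, 92]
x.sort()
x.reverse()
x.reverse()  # [-6, 0, 3, 4, 9, 14, 30, 33, 36, 44, 92]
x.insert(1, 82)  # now [-6, 82, 0, 3, 4, 9, 14, 30, 33, 36, 44, 92]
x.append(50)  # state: [-6, 82, 0, 3, 4, 9, 14, 30, 33, 36, 44, 92, 50]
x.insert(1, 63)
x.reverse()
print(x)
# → [50, 92, 44, 36, 33, 30, 14, 9, 4, 3, 0, 82, 63, -6]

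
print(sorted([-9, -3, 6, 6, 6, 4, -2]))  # [-9, -3, -2, 4, 6, 6, 6]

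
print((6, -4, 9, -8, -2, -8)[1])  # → -4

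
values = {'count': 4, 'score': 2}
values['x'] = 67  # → {'count': 4, 'score': 2, 'x': 67}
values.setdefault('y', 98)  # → 98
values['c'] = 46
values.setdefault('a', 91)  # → 91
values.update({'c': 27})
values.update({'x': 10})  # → {'count': 4, 'score': 2, 'x': 10, 'y': 98, 'c': 27, 'a': 91}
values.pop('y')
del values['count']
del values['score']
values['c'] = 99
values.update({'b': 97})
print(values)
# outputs {'x': 10, 'c': 99, 'a': 91, 'b': 97}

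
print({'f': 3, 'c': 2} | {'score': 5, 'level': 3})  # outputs {'f': 3, 'c': 2, 'score': 5, 'level': 3}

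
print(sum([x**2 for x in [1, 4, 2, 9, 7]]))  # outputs 151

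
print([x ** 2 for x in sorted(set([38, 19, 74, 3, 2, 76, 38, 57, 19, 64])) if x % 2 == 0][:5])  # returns [4, 1444, 4096, 5476, 5776]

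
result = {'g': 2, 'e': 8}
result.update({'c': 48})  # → {'g': 2, 'e': 8, 'c': 48}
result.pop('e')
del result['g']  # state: {'c': 48}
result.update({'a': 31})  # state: {'c': 48, 'a': 31}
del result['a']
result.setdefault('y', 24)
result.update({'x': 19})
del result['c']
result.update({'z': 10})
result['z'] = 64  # {'y': 24, 'x': 19, 'z': 64}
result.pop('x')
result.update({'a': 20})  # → {'y': 24, 'z': 64, 'a': 20}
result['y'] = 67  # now {'y': 67, 'z': 64, 'a': 20}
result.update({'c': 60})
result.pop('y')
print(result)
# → {'z': 64, 'a': 20, 'c': 60}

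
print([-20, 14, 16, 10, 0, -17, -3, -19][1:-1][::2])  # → [14, 10, -17]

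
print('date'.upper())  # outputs DATE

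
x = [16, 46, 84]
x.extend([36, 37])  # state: [16, 46, 84, 36, 37]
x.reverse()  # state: [37, 36, 84, 46, 16]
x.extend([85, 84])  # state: [37, 36, 84, 46, 16, 85, 84]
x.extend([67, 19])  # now [37, 36, 84, 46, 16, 85, 84, 67, 19]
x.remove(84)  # [37, 36, 46, 16, 85, 84, 67, 19]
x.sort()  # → [16, 19, 36, 37, 46, 67, 84, 85]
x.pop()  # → 85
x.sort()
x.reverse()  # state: [84, 67, 46, 37, 36, 19, 16]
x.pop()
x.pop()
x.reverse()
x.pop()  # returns 84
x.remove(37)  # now [36, 46, 67]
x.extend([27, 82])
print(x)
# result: [36, 46, 67, 27, 82]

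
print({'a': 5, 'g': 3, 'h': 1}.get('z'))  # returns None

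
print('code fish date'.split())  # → ['code', 'fish', 'date']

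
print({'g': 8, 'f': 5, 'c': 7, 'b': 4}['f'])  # 5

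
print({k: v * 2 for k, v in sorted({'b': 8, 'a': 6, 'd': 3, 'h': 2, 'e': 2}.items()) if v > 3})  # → {'a': 12, 'b': 16}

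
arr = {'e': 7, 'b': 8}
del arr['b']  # {'e': 7}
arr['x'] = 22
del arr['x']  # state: {'e': 7}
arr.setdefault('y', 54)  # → 54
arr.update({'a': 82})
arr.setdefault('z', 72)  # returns 72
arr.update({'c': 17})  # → {'e': 7, 'y': 54, 'a': 82, 'z': 72, 'c': 17}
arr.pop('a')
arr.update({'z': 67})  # {'e': 7, 'y': 54, 'z': 67, 'c': 17}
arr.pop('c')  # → 17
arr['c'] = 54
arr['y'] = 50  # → {'e': 7, 'y': 50, 'z': 67, 'c': 54}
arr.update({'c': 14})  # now {'e': 7, 'y': 50, 'z': 67, 'c': 14}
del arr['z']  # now {'e': 7, 'y': 50, 'c': 14}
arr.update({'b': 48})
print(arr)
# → {'e': 7, 'y': 50, 'c': 14, 'b': 48}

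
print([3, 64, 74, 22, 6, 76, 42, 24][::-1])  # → [24, 42, 76, 6, 22, 74, 64, 3]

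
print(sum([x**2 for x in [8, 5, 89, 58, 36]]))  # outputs 12670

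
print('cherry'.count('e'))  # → 1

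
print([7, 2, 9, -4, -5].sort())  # None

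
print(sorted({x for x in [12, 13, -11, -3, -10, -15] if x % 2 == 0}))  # [-10, 12]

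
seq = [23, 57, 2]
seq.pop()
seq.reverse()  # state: [57, 23]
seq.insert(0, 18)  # [18, 57, 23]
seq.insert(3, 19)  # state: [18, 57, 23, 19]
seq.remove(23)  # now [18, 57, 19]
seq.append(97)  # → [18, 57, 19, 97]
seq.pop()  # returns 97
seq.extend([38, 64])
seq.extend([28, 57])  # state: [18, 57, 19, 38, 64, 28, 57]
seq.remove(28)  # [18, 57, 19, 38, 64, 57]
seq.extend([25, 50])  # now [18, 57, 19, 38, 64, 57, 25, 50]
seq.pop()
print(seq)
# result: [18, 57, 19, 38, 64, 57, 25]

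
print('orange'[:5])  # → orang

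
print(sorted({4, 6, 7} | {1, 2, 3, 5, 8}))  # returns [1, 2, 3, 4, 5, 6, 7, 8]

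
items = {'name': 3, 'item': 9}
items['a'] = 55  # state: {'name': 3, 'item': 9, 'a': 55}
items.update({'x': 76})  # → {'name': 3, 'item': 9, 'a': 55, 'x': 76}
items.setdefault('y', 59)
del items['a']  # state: {'name': 3, 'item': 9, 'x': 76, 'y': 59}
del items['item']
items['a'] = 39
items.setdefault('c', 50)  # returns 50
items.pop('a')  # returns 39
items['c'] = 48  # {'name': 3, 'x': 76, 'y': 59, 'c': 48}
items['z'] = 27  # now {'name': 3, 'x': 76, 'y': 59, 'c': 48, 'z': 27}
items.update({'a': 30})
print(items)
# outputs {'name': 3, 'x': 76, 'y': 59, 'c': 48, 'z': 27, 'a': 30}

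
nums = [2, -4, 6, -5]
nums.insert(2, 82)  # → [2, -4, 82, 6, -5]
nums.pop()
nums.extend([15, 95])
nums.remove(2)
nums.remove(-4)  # [82, 6, 15, 95]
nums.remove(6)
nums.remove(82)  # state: [15, 95]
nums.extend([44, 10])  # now [15, 95, 44, 10]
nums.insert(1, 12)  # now [15, 12, 95, 44, 10]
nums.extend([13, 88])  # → [15, 12, 95, 44, 10, 13, 88]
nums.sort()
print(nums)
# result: [10, 12, 13, 15, 44, 88, 95]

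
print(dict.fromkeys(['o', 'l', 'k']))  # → {'o': None, 'l': None, 'k': None}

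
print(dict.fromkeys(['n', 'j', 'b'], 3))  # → {'n': 3, 'j': 3, 'b': 3}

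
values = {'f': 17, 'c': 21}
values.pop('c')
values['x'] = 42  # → {'f': 17, 'x': 42}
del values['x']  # {'f': 17}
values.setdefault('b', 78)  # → 78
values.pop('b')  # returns 78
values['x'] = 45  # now {'f': 17, 'x': 45}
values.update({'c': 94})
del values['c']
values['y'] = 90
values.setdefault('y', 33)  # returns 90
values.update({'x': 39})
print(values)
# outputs {'f': 17, 'x': 39, 'y': 90}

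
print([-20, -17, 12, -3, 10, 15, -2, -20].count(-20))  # 2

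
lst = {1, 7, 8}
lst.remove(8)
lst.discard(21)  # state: {1, 7}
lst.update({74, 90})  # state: {1, 7, 74, 90}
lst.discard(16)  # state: {1, 7, 74, 90}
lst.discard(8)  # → {1, 7, 74, 90}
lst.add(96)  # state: {1, 7, 74, 90, 96}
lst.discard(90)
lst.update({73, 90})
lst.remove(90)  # {1, 7, 73, 74, 96}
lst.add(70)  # {1, 7, 70, 73, 74, 96}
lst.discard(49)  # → {1, 7, 70, 73, 74, 96}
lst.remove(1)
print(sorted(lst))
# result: [7, 70, 73, 74, 96]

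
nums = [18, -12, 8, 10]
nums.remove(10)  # [18, -12, 8]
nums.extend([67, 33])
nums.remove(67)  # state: [18, -12, 8, 33]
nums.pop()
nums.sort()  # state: [-12, 8, 18]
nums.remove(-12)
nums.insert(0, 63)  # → [63, 8, 18]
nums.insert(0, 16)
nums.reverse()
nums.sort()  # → [8, 16, 18, 63]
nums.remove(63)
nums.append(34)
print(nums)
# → [8, 16, 18, 34]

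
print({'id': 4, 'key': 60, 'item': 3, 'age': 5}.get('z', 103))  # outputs 103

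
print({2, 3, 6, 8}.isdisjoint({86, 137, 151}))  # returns True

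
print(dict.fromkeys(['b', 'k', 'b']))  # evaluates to {'b': None, 'k': None}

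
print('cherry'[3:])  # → rry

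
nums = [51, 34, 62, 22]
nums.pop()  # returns 22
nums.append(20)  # [51, 34, 62, 20]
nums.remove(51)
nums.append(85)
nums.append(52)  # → [34, 62, 20, 85, 52]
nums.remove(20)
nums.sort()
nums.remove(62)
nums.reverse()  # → [85, 52, 34]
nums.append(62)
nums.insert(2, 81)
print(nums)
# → [85, 52, 81, 34, 62]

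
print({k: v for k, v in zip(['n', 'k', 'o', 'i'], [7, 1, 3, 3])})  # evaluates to {'n': 7, 'k': 1, 'o': 3, 'i': 3}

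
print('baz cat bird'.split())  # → ['baz', 'cat', 'bird']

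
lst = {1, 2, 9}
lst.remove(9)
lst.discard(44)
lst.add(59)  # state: {1, 2, 59}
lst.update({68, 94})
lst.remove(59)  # {1, 2, 68, 94}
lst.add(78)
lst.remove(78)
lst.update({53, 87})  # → {1, 2, 53, 68, 87, 94}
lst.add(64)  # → {1, 2, 53, 64, 68, 87, 94}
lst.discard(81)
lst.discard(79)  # {1, 2, 53, 64, 68, 87, 94}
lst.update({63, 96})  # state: {1, 2, 53, 63, 64, 68, 87, 94, 96}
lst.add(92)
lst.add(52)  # {1, 2, 52, 53, 63, 64, 68, 87, 92, 94, 96}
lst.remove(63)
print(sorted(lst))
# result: [1, 2, 52, 53, 64, 68, 87, 92, 94, 96]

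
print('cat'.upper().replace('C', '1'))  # 1AT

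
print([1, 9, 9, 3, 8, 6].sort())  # None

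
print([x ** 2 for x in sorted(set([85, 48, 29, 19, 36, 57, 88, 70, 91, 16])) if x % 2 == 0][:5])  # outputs [256, 1296, 2304, 4900, 7744]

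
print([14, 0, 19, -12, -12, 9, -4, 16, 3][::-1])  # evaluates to [3, 16, -4, 9, -12, -12, 19, 0, 14]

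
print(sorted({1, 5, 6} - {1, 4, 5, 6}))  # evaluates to []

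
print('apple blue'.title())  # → Apple Blue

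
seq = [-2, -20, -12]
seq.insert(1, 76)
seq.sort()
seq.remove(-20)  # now [-12, -2, 76]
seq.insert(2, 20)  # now [-12, -2, 20, 76]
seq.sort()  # [-12, -2, 20, 76]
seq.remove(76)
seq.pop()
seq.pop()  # -2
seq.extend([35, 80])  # [-12, 35, 80]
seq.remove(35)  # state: [-12, 80]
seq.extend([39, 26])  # [-12, 80, 39, 26]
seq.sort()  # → [-12, 26, 39, 80]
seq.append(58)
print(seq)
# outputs [-12, 26, 39, 80, 58]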